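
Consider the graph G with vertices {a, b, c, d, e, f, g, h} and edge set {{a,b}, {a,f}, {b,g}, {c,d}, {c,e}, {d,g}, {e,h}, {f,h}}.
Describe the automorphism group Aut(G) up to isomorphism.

Every vertex has degree 2 and the graph is connected, so G is the 8-cycle C_8. The automorphisms of the 8-cycle are exactly the symmetries of a regular 8-gon: the dihedral group D_8, |D_8| = 16.

D_8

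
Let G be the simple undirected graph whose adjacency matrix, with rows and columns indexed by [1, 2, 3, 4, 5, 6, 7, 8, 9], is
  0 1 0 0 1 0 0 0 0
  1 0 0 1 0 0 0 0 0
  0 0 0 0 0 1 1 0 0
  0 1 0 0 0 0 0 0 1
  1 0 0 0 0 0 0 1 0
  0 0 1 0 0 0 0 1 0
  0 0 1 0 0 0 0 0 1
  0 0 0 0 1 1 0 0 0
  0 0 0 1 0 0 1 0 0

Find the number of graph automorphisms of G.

Every vertex has degree 2 and the graph is connected, so G is the 9-cycle C_9. The automorphisms of the 9-cycle are exactly the symmetries of a regular 9-gon: the dihedral group D_9, |D_9| = 18.

18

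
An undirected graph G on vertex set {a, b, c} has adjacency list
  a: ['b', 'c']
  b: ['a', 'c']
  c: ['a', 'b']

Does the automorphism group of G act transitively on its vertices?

Every vertex has degree 2, so G is the complete graph K_3. Any permutation of the 3 vertices preserves K_3, so Aut(K_3) = S_3 of order 3! = 6. Under this action every vertex can be carried to every other, so G is vertex-transitive.

Yes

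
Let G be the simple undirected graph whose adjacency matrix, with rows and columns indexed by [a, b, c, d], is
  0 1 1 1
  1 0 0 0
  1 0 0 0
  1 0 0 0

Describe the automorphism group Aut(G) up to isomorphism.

Vertex a has degree 3 and every other vertex has degree 1, so G is the star K_{1,3} with centre a. Any automorphism fixes the centre and permutes the 3 leaves freely, so Aut(G) ≅ S_3 of order 3! = 6.

the symmetric group on 3 letters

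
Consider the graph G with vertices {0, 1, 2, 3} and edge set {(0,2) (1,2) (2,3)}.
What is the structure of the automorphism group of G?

Vertex 2 has degree 3 and every other vertex has degree 1, so G is the star K_{1,3} with centre 2. Any automorphism fixes the centre and permutes the 3 leaves freely, so Aut(G) ≅ S_3 of order 3! = 6.

the symmetric group on 3 letters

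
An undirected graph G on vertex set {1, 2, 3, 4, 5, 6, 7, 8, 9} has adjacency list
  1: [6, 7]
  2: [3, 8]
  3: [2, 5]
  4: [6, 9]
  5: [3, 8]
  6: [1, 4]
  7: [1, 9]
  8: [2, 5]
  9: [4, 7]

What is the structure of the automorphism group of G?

G has two connected components, {1, 4, 6, 7, 9} and {2, 3, 5, 8}; each is 2-regular, so G = C_5 ⊔ C_4. The components are non-isomorphic (different sizes), so Aut(G) = Aut(C_5) × Aut(C_4) = D_5 × D_4 of order 10·8 = 80.

D_5 × D_4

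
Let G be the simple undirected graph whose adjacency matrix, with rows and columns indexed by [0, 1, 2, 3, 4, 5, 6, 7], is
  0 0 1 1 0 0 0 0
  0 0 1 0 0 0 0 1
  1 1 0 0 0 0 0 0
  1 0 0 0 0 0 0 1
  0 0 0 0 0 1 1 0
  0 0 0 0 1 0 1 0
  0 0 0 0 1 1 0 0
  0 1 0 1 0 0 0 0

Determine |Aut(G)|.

G has two connected components, {0, 1, 2, 3, 7} and {4, 5, 6}; each is 2-regular, so G = C_5 ⊔ C_3. The components are non-isomorphic (different sizes), so Aut(G) = Aut(C_3) × Aut(C_5) = D_3 × D_5 of order 6·10 = 60.

60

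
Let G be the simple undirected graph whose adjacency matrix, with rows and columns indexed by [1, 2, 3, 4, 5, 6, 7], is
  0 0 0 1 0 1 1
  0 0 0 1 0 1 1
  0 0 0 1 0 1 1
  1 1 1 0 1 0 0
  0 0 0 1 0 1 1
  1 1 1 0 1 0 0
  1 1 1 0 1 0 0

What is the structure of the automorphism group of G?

S_3 × S_4

The vertices split by degree into {4, 6, 7} (degree 4) and {1, 2, 3, 5} (degree 3); every edge runs between the two parts, so G is the complete bipartite graph K_{3,4}. Automorphisms preserve the bipartition setwise (since the parts differ in size) and act as S_3 × S_4 within it; |Aut| = 144.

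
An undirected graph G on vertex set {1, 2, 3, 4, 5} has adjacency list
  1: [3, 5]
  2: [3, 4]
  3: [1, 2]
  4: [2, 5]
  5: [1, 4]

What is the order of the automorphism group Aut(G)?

Every vertex has degree 2 and the graph is connected, so G is the 5-cycle C_5. The automorphisms of the 5-cycle are exactly the symmetries of a regular 5-gon: the dihedral group D_5, |D_5| = 10.

10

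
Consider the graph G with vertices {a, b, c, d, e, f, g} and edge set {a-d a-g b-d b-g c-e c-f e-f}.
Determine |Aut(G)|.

G has two connected components, {a, b, d, g} and {c, e, f}; each is 2-regular, so G = C_4 ⊔ C_3. The components are non-isomorphic (different sizes), so Aut(G) = Aut(C_3) × Aut(C_4) = D_3 × D_4 of order 6·8 = 48.

48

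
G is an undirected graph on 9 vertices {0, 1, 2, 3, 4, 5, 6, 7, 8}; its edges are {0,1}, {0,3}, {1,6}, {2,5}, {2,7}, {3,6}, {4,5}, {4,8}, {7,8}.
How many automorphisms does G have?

80

G has two connected components, {2, 4, 5, 7, 8} and {0, 1, 3, 6}; each is 2-regular, so G = C_5 ⊔ C_4. No automorphism exchanges components of different sizes, hence Aut(G) is the direct product D_4 × D_5, order 80.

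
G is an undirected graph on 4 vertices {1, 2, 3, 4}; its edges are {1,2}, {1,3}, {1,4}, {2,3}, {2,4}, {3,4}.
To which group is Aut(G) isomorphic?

S_4

All 4 vertices are pairwise adjacent: G = K_4. Every bijection on the vertex set is an automorphism of K_4; hence Aut(K_4) ≅ S_4, order 24.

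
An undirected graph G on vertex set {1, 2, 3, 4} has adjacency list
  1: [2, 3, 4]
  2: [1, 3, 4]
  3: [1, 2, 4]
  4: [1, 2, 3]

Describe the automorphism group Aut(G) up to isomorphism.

Every vertex has degree 3, so G is the complete graph K_4. Every bijection on the vertex set is an automorphism of K_4; hence Aut(K_4) ≅ S_4, order 24.

S_4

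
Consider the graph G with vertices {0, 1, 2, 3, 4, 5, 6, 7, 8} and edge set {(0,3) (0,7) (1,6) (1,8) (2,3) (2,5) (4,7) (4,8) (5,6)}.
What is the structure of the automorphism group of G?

G is 2-regular and connected on 9 vertices, i.e. the cycle C_9. C_9 has 9 rotations and 9 reflections, so Aut(C_9) ≅ D_9 of order 18.

D_9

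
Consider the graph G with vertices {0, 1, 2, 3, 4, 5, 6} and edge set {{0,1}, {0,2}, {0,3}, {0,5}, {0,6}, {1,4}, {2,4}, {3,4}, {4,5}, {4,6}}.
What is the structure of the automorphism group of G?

S_5 × S_2

The vertices split by degree into {0, 4} (degree 5) and {1, 2, 3, 5, 6} (degree 2); every edge runs between the two parts, so G is the complete bipartite graph K_{2,5}. Automorphisms preserve the bipartition setwise (since the parts differ in size) and act as S_5 × S_2 within it; |Aut| = 240.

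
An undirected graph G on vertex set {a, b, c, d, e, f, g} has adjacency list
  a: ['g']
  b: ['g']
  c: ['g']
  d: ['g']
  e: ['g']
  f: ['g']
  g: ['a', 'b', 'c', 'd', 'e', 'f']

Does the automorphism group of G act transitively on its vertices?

No

Vertex g is the only vertex of degree 6, so every automorphism fixes it; G is not vertex-transitive.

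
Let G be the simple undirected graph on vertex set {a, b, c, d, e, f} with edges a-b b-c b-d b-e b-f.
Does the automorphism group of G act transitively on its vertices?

No

Vertex b is the only vertex of degree 5, so every automorphism fixes it; G is not vertex-transitive.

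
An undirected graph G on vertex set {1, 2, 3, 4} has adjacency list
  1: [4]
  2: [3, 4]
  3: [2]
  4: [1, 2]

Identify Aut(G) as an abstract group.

The degree sequence is [1, 2, 1, 2]; the two degree-1 vertices 1 and 3 are the ends of a path, so G = P_4. A path has exactly one nontrivial symmetry — reversal — giving Aut(G) of order 2.

the cyclic group of order 2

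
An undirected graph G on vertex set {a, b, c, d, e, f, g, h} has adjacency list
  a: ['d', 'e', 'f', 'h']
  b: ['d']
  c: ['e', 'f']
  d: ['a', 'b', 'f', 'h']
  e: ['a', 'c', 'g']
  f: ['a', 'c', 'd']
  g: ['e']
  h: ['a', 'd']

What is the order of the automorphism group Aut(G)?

Degrees alone do not determine every vertex (e.g. a and d both have degree 4), but their neighbour-degree multisets differ: N(a) has degrees [2, 3, 3, 4] while N(d) has degrees [1, 2, 3, 4]. Repeating this refinement separates all vertices, so the only automorphism is the identity.

1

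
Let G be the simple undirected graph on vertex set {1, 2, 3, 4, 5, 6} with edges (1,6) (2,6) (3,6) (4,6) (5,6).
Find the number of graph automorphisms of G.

Vertex 6 has degree 5 and every other vertex has degree 1, so G is the star K_{1,5} with centre 6. Any automorphism fixes the centre and permutes the 5 leaves freely, so Aut(G) ≅ S_5 of order 5! = 120.

120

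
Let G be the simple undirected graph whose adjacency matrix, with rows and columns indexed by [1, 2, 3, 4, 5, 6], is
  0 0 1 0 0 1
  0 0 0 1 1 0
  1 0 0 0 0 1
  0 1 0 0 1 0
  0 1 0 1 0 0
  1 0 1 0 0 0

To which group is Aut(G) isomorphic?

G has two connected components, {1, 3, 6} and {2, 4, 5}; each is 2-regular, so G = C_3 ⊔ C_3. Aut of a disjoint union of two copies of C_3 is the wreath product D_3 ≀ Z_2, of order 2·6² = 72.

D_3 ≀ Z_2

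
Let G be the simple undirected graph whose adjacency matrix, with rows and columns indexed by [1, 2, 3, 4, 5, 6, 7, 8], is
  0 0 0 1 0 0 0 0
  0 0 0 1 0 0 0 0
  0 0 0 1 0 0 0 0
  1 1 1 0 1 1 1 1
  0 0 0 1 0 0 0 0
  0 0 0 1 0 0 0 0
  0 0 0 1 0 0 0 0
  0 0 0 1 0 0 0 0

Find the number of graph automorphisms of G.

Vertex 4 has degree 7 and every other vertex has degree 1, so G is the star K_{1,7} with centre 4. Any automorphism fixes the centre and permutes the 7 leaves freely, so Aut(G) ≅ S_7 of order 7! = 5040.

5040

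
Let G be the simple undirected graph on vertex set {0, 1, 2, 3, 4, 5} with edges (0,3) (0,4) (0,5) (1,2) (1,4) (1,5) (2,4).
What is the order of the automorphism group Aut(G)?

1

The degree sequence is [3, 3, 2, 1, 3, 2]. Checking the degree-preserving permutations of the vertex set shows that none except the identity preserves every edge, so Aut(G) is trivial.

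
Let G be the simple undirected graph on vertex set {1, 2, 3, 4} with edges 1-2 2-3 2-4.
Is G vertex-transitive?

No

Vertex 2 is the only vertex of degree 3, so every automorphism fixes it; G is not vertex-transitive.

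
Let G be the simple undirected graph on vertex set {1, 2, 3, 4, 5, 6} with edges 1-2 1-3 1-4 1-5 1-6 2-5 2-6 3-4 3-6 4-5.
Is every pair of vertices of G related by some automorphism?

No

Vertex 1 is the only vertex of degree 5, so every automorphism fixes it; G is not vertex-transitive.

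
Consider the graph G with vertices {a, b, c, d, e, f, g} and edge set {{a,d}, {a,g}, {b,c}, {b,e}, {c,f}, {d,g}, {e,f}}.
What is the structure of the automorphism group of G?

G has two connected components, {b, c, e, f} and {a, d, g}; each is 2-regular, so G = C_4 ⊔ C_3. The components are non-isomorphic (different sizes), so Aut(G) = Aut(C_3) × Aut(C_4) = D_3 × D_4 of order 6·8 = 48.

D_3 × D_4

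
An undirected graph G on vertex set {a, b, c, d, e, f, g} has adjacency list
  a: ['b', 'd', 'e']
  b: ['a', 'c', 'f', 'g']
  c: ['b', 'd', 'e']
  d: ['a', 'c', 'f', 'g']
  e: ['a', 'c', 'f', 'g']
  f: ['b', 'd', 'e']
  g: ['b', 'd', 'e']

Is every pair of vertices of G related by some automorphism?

No

Automorphisms preserve degree, but G has vertices of degree 3 and vertices of degree 4; no automorphism maps one to the other, so G is not vertex-transitive.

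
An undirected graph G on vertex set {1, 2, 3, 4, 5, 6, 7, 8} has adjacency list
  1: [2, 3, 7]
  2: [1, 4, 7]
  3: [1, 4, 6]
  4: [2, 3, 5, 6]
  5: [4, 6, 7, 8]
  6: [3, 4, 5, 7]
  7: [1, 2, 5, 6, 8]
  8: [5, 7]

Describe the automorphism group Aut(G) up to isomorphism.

1

Degrees alone do not determine every vertex (e.g. 1 and 2 both have degree 3), but their neighbour-degree multisets differ: N(1) has degrees [3, 3, 5] while N(2) has degrees [3, 4, 5]. Repeating this refinement separates all vertices, so the only automorphism is the identity.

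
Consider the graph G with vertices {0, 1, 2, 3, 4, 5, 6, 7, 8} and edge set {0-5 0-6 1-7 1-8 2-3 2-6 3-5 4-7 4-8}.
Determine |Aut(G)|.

80

G has two connected components, {0, 2, 3, 5, 6} and {1, 4, 7, 8}; each is 2-regular, so G = C_5 ⊔ C_4. No automorphism exchanges components of different sizes, hence Aut(G) is the direct product D_5 × D_4, order 80.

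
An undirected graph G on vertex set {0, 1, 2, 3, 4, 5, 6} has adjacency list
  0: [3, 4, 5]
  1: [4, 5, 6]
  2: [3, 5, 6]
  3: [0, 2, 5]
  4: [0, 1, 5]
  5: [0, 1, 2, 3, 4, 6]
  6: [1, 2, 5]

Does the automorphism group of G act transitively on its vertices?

No

Vertex 5 is the only vertex of degree 6, so every automorphism fixes it; G is not vertex-transitive.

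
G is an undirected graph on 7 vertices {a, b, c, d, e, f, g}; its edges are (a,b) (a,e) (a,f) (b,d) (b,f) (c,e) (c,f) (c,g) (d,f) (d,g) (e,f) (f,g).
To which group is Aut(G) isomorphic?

Vertex f is the unique vertex of degree 6; the remaining 6 vertices each have degree 3 and induce a cycle, so G is the wheel on 7 vertices with hub f. Every automorphism fixes the hub and acts on the rim 6-cycle, so Aut(G) ≅ Aut(C_6) = D_6 of order 12.

D_6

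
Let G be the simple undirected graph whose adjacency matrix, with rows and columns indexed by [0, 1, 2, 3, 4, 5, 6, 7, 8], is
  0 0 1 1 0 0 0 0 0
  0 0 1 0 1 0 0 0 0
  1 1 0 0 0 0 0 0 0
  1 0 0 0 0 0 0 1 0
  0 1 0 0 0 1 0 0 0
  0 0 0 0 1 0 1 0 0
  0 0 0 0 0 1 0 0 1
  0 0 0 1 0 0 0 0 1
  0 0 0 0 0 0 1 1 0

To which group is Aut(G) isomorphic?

Every vertex has degree 2 and the graph is connected, so G is the 9-cycle C_9. The automorphisms of the 9-cycle are exactly the symmetries of a regular 9-gon: the dihedral group D_9, |D_9| = 18.

D_9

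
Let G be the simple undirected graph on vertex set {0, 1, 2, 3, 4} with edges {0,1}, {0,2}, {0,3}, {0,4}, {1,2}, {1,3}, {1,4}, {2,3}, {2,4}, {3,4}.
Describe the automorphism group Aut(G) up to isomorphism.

Every vertex has degree 4, so G is the complete graph K_5. Every bijection on the vertex set is an automorphism of K_5; hence Aut(K_5) ≅ S_5, order 120.

the symmetric group on 5 letters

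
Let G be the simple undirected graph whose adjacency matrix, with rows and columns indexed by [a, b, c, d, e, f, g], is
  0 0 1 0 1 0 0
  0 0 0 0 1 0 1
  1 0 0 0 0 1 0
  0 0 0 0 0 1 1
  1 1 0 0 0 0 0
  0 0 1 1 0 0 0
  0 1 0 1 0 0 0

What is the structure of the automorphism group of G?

D_7

G is 2-regular and connected on 7 vertices, i.e. the cycle C_7. C_7 has 7 rotations and 7 reflections, so Aut(C_7) ≅ D_7 of order 14.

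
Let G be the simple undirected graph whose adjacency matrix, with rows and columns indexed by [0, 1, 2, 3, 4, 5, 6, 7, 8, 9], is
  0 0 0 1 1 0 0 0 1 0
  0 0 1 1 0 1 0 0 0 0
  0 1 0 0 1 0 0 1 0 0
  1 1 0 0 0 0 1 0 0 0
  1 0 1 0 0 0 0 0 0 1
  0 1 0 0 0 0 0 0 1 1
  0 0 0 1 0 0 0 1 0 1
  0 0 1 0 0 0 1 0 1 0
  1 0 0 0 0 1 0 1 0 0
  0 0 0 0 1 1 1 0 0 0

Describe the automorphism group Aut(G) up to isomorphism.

S_5

G is 3-regular on 10 vertices with no triangles and no 4-cycles (girth 5): this is the Petersen graph. It is a classical fact that the Petersen graph has automorphism group S_5 (order 120), arising from its description as the Kneser graph K(5,2).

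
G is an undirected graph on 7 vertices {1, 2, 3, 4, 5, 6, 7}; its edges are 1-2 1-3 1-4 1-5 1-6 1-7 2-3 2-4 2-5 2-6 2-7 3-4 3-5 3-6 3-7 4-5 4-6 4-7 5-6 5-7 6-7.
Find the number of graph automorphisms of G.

5040

All 7 vertices are pairwise adjacent: G = K_7. Every bijection on the vertex set is an automorphism of K_7; hence Aut(K_7) ≅ S_7, order 5040.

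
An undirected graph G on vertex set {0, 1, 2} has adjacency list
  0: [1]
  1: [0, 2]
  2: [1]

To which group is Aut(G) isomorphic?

The degree sequence is [1, 2, 1]; the two degree-1 vertices 0 and 2 are the ends of a path, so G = P_3. The only nontrivial automorphism of a path is the end-to-end reflection, so Aut(G) ≅ Z_2.

Z_2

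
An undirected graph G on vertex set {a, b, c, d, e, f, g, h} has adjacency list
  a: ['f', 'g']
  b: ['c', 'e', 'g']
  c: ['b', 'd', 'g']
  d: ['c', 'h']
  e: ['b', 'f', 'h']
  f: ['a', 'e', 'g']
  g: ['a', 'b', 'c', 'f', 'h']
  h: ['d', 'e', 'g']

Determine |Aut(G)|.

The degree sequence is [2, 3, 3, 2, 3, 3, 5, 3]. Checking the degree-preserving permutations of the vertex set shows that none except the identity preserves every edge, so Aut(G) is trivial.

1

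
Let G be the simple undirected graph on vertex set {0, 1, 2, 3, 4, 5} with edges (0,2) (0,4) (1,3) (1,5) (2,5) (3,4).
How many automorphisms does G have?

G is 2-regular and connected on 6 vertices, i.e. the cycle C_6. The automorphisms of the 6-cycle are exactly the symmetries of a regular 6-gon: the dihedral group D_6, |D_6| = 12.

12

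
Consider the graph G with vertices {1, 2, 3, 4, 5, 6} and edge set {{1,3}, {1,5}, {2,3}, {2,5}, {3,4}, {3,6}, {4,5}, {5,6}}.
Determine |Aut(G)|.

The vertices split by degree into {3, 5} (degree 4) and {1, 2, 4, 6} (degree 2); every edge runs between the two parts, so G is the complete bipartite graph K_{2,4}. The parts have unequal sizes, so no automorphism swaps them; each part is permuted independently, giving S_4 × S_2 of order 4!·2! = 48.

48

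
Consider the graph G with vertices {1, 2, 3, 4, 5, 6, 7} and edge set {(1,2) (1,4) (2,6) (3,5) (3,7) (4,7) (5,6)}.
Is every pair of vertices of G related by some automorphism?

G is 2-regular and connected on 7 vertices, i.e. the cycle C_7. C_7 has 7 rotations and 7 reflections, so Aut(C_7) ≅ D_7 of order 14. Under this action every vertex can be carried to every other, so G is vertex-transitive.

Yes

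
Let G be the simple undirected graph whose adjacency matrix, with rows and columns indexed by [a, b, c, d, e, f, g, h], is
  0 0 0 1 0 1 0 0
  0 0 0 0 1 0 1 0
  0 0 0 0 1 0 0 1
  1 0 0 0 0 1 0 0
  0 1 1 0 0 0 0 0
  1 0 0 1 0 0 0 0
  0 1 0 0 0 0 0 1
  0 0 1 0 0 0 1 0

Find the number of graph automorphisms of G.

G has two connected components, {b, c, e, g, h} and {a, d, f}; each is 2-regular, so G = C_5 ⊔ C_3. No automorphism exchanges components of different sizes, hence Aut(G) is the direct product D_5 × D_3, order 60.

60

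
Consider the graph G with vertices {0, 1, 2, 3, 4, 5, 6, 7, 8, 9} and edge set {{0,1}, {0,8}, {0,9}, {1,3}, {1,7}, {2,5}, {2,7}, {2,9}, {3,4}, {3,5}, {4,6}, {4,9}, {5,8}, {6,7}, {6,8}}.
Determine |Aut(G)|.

120

G is 3-regular on 10 vertices with no triangles and no 4-cycles (girth 5): this is the Petersen graph. Viewing the Petersen graph as the Kneser graph K(5,2) — vertices are 2-subsets of {1,…,5}, edges join disjoint pairs — its automorphisms are exactly the permutations of the 5-element set, so Aut ≅ S_5 of order 120.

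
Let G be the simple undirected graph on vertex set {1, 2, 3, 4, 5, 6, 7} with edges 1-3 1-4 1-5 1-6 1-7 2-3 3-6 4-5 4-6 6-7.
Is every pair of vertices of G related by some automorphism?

No

Vertex 1 is the only vertex of degree 5, so every automorphism fixes it; G is not vertex-transitive.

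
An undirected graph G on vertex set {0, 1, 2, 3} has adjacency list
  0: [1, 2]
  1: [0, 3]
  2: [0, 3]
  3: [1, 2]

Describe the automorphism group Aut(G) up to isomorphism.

G is 2-regular and bipartite with parts {0, 3} and {1, 2} (each part is independent and every cross-pair is an edge), so G = K_{2,2}. Aut(K_{2,2}) is the wreath product S_2 ≀ Z_2: permute within each part, then optionally swap the parts; |Aut| = 2·(2!)² = 8.

(S_2 × S_2) ⋊ Z_2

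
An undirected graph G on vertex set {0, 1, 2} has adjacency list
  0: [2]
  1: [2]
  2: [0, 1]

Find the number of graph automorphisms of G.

The degree sequence is [1, 1, 2]; the two degree-1 vertices 0 and 1 are the ends of a path, so G = P_3. A path has exactly one nontrivial symmetry — reversal — giving Aut(G) of order 2.

2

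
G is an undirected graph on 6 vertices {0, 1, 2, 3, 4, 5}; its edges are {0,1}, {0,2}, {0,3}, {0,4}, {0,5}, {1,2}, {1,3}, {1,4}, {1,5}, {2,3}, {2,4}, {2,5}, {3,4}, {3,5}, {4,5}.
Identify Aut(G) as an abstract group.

S_6

All 6 vertices are pairwise adjacent: G = K_6. Any permutation of the 6 vertices preserves K_6, so Aut(K_6) = S_6 of order 6! = 720.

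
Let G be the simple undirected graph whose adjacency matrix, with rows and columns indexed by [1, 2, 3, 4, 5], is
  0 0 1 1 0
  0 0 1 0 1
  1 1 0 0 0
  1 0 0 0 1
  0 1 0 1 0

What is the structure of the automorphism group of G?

Every vertex has degree 2 and the graph is connected, so G is the 5-cycle C_5. C_5 has 5 rotations and 5 reflections, so Aut(C_5) ≅ D_5 of order 10.

D_5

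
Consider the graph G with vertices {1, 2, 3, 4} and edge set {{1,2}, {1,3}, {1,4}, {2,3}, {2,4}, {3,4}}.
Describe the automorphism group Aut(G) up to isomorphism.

All 4 vertices are pairwise adjacent: G = K_4. Every bijection on the vertex set is an automorphism of K_4; hence Aut(K_4) ≅ S_4, order 24.

S_4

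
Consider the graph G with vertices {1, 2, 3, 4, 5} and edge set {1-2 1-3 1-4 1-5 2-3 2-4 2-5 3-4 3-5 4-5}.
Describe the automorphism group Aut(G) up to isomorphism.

S_5

Every vertex has degree 4, so G is the complete graph K_5. Any permutation of the 5 vertices preserves K_5, so Aut(K_5) = S_5 of order 5! = 120.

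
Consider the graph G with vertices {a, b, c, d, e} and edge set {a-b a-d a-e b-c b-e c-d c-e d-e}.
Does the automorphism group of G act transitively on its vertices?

Vertex e is the only vertex of degree 4, so every automorphism fixes it; G is not vertex-transitive.

No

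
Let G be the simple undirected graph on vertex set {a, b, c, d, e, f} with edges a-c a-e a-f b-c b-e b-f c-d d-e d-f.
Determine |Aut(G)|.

72

G is 3-regular and bipartite with parts {c, e, f} and {a, b, d} (each part is independent and every cross-pair is an edge), so G = K_{3,3}. Aut(K_{3,3}) is the wreath product S_3 ≀ Z_2: permute within each part, then optionally swap the parts; |Aut| = 2·(3!)² = 72.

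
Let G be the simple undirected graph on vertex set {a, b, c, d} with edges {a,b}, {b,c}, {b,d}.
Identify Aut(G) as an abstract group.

the symmetric group on 3 letters

Vertex b has degree 3 and every other vertex has degree 1, so G is the star K_{1,3} with centre b. Any automorphism fixes the centre and permutes the 3 leaves freely, so Aut(G) ≅ S_3 of order 3! = 6.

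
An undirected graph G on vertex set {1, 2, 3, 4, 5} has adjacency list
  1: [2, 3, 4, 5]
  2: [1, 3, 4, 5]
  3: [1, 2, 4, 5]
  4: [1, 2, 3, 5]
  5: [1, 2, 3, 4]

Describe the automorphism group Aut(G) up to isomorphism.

All 5 vertices are pairwise adjacent: G = K_5. Every bijection on the vertex set is an automorphism of K_5; hence Aut(K_5) ≅ S_5, order 120.

the symmetric group on 5 letters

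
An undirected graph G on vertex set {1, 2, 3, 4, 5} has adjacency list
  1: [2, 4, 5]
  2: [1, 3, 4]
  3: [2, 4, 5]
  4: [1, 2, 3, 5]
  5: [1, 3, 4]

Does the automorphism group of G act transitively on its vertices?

No

Vertex 4 is the only vertex of degree 4, so every automorphism fixes it; G is not vertex-transitive.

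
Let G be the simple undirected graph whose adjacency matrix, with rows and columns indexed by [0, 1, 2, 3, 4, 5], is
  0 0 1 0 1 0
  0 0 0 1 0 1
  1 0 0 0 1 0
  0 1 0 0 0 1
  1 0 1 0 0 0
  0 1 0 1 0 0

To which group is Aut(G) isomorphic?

G has two connected components, {1, 3, 5} and {0, 2, 4}; each is 2-regular, so G = C_3 ⊔ C_3. With two isomorphic components, Aut(G) = Aut(C_3) ≀ S_2 = (D_3 × D_3) ⋊ Z_2: permute each cycle by D_3, then optionally swap the two cycles. Order 2·(2·3)² = 72.

(D_3 × D_3) ⋊ Z_2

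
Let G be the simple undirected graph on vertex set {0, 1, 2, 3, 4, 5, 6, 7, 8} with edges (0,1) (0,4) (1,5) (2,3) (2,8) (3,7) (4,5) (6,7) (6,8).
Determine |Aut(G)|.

80

G has two connected components, {2, 3, 6, 7, 8} and {0, 1, 4, 5}; each is 2-regular, so G = C_5 ⊔ C_4. The components are non-isomorphic (different sizes), so Aut(G) = Aut(C_4) × Aut(C_5) = D_4 × D_5 of order 8·10 = 80.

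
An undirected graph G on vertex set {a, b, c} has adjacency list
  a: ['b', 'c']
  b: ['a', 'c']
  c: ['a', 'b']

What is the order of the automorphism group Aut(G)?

6

All 3 vertices are pairwise adjacent: G = K_3. Every bijection on the vertex set is an automorphism of K_3; hence Aut(K_3) ≅ S_3, order 6.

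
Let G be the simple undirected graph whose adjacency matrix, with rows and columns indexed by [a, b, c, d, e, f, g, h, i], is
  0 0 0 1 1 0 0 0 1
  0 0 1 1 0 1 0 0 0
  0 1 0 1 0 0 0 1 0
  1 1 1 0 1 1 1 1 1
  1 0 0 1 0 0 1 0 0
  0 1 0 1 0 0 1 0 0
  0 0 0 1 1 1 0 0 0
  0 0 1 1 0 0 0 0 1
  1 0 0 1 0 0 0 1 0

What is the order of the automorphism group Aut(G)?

16

Vertex d is the unique vertex of degree 8; the remaining 8 vertices each have degree 3 and induce a cycle, so G is the wheel on 9 vertices with hub d. Every automorphism fixes the hub and acts on the rim 8-cycle, so Aut(G) ≅ Aut(C_8) = D_8 of order 16.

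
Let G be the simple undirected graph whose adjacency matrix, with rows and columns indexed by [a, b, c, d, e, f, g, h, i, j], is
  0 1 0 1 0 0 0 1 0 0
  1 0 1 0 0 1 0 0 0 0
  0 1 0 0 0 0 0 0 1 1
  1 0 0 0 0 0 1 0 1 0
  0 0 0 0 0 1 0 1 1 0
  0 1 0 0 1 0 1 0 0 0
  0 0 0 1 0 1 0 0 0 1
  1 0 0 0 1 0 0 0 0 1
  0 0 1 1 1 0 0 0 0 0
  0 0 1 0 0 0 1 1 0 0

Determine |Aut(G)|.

120

G is 3-regular on 10 vertices with no triangles and no 4-cycles (girth 5): this is the Petersen graph. It is a classical fact that the Petersen graph has automorphism group S_5 (order 120), arising from its description as the Kneser graph K(5,2).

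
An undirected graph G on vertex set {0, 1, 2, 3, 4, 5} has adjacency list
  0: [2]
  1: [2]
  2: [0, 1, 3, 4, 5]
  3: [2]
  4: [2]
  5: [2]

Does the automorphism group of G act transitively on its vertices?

Vertex 2 is the only vertex of degree 5, so every automorphism fixes it; G is not vertex-transitive.

No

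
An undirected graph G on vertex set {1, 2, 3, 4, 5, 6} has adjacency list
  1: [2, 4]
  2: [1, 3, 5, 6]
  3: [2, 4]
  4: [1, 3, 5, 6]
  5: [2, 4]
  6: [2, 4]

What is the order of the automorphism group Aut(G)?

48

The vertices split by degree into {2, 4} (degree 4) and {1, 3, 5, 6} (degree 2); every edge runs between the two parts, so G is the complete bipartite graph K_{2,4}. The parts have unequal sizes, so no automorphism swaps them; each part is permuted independently, giving S_2 × S_4 of order 2!·4! = 48.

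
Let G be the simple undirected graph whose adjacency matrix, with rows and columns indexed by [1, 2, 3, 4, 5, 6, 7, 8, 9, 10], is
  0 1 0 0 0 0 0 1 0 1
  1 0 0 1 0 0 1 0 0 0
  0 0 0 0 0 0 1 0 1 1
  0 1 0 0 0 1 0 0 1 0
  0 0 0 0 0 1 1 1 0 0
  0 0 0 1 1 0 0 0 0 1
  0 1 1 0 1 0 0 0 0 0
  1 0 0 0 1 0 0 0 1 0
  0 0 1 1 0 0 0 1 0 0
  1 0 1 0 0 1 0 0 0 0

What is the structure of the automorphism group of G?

S_5

G is 3-regular on 10 vertices with no triangles and no 4-cycles (girth 5): this is the Petersen graph. Viewing the Petersen graph as the Kneser graph K(5,2) — vertices are 2-subsets of {1,…,5}, edges join disjoint pairs — its automorphisms are exactly the permutations of the 5-element set, so Aut ≅ S_5 of order 120.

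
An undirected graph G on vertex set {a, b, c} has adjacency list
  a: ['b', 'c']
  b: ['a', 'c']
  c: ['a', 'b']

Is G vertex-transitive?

Yes

All 3 vertices are pairwise adjacent: G = K_3. Any permutation of the 3 vertices preserves K_3, so Aut(K_3) = S_3 of order 3! = 6. This group acts transitively on the 3 vertices.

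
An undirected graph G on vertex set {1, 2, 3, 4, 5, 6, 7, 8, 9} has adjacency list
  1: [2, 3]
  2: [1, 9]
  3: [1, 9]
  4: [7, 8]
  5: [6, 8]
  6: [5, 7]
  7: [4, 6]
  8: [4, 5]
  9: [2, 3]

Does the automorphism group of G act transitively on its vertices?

G has two connected components, {4, 5, 6, 7, 8} and {1, 2, 3, 9}; each is 2-regular, so G = C_5 ⊔ C_4. The orbit of 1 under Aut(G) is {1, 2, 3, 9}, which does not contain 4, so G is not vertex-transitive.

No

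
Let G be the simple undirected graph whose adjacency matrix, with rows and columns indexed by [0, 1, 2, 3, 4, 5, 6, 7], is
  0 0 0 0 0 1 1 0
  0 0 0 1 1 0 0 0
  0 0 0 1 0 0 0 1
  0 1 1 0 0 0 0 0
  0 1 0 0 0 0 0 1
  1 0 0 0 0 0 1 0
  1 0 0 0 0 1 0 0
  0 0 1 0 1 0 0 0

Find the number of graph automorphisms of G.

G has two connected components, {1, 2, 3, 4, 7} and {0, 5, 6}; each is 2-regular, so G = C_5 ⊔ C_3. The components are non-isomorphic (different sizes), so Aut(G) = Aut(C_3) × Aut(C_5) = D_3 × D_5 of order 6·10 = 60.

60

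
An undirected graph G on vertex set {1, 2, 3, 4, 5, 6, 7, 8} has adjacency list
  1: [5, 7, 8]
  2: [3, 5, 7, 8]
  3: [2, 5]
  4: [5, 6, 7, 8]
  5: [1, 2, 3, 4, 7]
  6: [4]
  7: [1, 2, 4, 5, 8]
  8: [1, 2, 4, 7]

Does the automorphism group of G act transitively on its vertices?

No

Vertex 1 is the only vertex of degree 3, so every automorphism fixes it; G is not vertex-transitive.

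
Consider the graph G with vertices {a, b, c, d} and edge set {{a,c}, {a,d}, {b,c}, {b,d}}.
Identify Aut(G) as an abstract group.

D_4

G is 2-regular and bipartite on 2^2 = 4 vertices with girth 4; it is the hypercube graph Q_2. Aut(Q_2) consists of the signed permutations of the 2 coordinate axes: 2! permutations times 2^2 sign flips, so |Aut| = 2^2·2! = 8.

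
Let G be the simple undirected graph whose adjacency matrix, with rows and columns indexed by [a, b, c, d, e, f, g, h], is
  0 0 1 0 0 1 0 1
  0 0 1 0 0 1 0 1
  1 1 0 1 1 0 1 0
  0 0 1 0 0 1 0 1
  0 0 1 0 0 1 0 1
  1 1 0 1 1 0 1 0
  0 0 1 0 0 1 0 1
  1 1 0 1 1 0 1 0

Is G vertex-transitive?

No

Automorphisms preserve degree, but G has vertices of degree 3 and vertices of degree 5; no automorphism maps one to the other, so G is not vertex-transitive.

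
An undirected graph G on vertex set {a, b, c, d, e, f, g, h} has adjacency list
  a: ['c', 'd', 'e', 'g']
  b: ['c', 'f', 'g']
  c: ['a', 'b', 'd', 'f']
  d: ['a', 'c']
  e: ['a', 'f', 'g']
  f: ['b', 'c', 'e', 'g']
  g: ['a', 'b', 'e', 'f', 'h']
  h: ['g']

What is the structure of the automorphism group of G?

the trivial group

The degree sequence is [4, 3, 4, 2, 3, 4, 5, 1]. Checking the degree-preserving permutations of the vertex set shows that none except the identity preserves every edge, so Aut(G) is trivial.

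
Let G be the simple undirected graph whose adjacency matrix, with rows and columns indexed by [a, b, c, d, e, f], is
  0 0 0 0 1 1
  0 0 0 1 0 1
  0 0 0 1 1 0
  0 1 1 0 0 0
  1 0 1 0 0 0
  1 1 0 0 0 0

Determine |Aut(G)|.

12

G is 2-regular and connected on 6 vertices, i.e. the cycle C_6. C_6 has 6 rotations and 6 reflections, so Aut(C_6) ≅ D_6 of order 12.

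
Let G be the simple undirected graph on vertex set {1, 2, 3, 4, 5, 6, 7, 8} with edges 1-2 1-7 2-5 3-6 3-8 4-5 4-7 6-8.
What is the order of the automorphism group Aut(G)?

60

G has two connected components, {1, 2, 4, 5, 7} and {3, 6, 8}; each is 2-regular, so G = C_5 ⊔ C_3. No automorphism exchanges components of different sizes, hence Aut(G) is the direct product D_5 × D_3, order 60.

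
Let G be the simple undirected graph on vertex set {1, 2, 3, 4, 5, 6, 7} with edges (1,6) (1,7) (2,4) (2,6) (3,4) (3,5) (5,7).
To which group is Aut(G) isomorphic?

the dihedral group of order 14

G is 2-regular and connected on 7 vertices, i.e. the cycle C_7. The automorphisms of the 7-cycle are exactly the symmetries of a regular 7-gon: the dihedral group D_7, |D_7| = 14.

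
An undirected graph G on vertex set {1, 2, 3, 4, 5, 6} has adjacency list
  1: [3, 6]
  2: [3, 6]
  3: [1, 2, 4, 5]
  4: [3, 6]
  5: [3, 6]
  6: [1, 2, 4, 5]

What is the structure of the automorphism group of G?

S_2 × S_4

The vertices split by degree into {3, 6} (degree 4) and {1, 2, 4, 5} (degree 2); every edge runs between the two parts, so G is the complete bipartite graph K_{2,4}. Automorphisms preserve the bipartition setwise (since the parts differ in size) and act as S_2 × S_4 within it; |Aut| = 48.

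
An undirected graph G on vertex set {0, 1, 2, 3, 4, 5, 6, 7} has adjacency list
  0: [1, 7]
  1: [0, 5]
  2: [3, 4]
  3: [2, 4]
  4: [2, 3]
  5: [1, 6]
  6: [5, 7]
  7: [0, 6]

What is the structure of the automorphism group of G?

G has two connected components, {0, 1, 5, 6, 7} and {2, 3, 4}; each is 2-regular, so G = C_5 ⊔ C_3. The components are non-isomorphic (different sizes), so Aut(G) = Aut(C_5) × Aut(C_3) = D_5 × D_3 of order 10·6 = 60.

D_5 × D_3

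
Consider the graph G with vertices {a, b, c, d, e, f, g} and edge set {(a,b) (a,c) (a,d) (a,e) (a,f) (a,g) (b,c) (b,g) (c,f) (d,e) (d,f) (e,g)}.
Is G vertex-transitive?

Vertex a is the only vertex of degree 6, so every automorphism fixes it; G is not vertex-transitive.

No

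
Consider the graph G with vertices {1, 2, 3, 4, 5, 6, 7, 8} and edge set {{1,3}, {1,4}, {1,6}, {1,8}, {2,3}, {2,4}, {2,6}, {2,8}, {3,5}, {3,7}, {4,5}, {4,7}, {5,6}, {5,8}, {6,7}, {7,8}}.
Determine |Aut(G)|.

G is 4-regular and bipartite with parts {3, 4, 6, 8} and {1, 2, 5, 7} (each part is independent and every cross-pair is an edge), so G = K_{4,4}. Aut(K_{4,4}) is the wreath product S_4 ≀ Z_2: permute within each part, then optionally swap the parts; |Aut| = 2·(4!)² = 1152.

1152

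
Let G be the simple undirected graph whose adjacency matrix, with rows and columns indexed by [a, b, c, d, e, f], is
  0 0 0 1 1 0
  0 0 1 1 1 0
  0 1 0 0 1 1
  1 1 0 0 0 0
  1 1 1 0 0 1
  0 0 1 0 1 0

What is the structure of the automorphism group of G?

The degree sequence is [2, 3, 3, 2, 4, 2]. Checking the degree-preserving permutations of the vertex set shows that none except the identity preserves every edge, so Aut(G) is trivial.

{e}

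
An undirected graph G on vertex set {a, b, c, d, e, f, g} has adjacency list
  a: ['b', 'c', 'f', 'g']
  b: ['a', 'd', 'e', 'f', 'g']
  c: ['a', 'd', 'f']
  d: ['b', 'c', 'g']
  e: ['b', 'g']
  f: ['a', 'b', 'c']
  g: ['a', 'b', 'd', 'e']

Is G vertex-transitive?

Vertex b is the only vertex of degree 5, so every automorphism fixes it; G is not vertex-transitive.

No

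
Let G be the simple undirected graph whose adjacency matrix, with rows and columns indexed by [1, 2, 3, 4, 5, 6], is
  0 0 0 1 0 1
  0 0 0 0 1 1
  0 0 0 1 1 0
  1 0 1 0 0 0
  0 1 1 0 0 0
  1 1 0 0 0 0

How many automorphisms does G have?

G is 2-regular and connected on 6 vertices, i.e. the cycle C_6. The automorphisms of the 6-cycle are exactly the symmetries of a regular 6-gon: the dihedral group D_6, |D_6| = 12.

12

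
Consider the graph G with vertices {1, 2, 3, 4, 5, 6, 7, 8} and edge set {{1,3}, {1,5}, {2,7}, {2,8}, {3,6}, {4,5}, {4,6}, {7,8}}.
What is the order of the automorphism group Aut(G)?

G has two connected components, {1, 3, 4, 5, 6} and {2, 7, 8}; each is 2-regular, so G = C_5 ⊔ C_3. The components are non-isomorphic (different sizes), so Aut(G) = Aut(C_5) × Aut(C_3) = D_5 × D_3 of order 10·6 = 60.

60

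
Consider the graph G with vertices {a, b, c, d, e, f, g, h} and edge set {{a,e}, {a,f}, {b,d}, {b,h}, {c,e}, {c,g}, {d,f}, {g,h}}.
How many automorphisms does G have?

Every vertex has degree 2 and the graph is connected, so G is the 8-cycle C_8. The automorphisms of the 8-cycle are exactly the symmetries of a regular 8-gon: the dihedral group D_8, |D_8| = 16.

16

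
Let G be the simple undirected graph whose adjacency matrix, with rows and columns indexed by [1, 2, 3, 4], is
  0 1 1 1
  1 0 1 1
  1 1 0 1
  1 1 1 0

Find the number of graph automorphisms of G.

Every vertex has degree 3, so G is the complete graph K_4. Every bijection on the vertex set is an automorphism of K_4; hence Aut(K_4) ≅ S_4, order 24.

24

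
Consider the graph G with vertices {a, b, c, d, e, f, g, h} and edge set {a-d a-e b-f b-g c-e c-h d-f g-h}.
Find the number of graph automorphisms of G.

G is 2-regular and connected on 8 vertices, i.e. the cycle C_8. C_8 has 8 rotations and 8 reflections, so Aut(C_8) ≅ D_8 of order 16.

16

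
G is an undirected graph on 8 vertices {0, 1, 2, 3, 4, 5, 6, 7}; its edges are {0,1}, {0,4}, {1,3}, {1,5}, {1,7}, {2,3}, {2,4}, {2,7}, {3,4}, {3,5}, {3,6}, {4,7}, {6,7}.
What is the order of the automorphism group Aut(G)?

1

The degree sequence is [2, 4, 3, 5, 4, 2, 2, 4]. Checking the degree-preserving permutations of the vertex set shows that none except the identity preserves every edge, so Aut(G) is trivial.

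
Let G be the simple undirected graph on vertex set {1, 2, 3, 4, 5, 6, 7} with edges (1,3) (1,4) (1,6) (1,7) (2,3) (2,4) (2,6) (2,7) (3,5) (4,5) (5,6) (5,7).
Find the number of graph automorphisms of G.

144

The vertices split by degree into {1, 2, 5} (degree 4) and {3, 4, 6, 7} (degree 3); every edge runs between the two parts, so G is the complete bipartite graph K_{3,4}. The parts have unequal sizes, so no automorphism swaps them; each part is permuted independently, giving S_3 × S_4 of order 3!·4! = 144.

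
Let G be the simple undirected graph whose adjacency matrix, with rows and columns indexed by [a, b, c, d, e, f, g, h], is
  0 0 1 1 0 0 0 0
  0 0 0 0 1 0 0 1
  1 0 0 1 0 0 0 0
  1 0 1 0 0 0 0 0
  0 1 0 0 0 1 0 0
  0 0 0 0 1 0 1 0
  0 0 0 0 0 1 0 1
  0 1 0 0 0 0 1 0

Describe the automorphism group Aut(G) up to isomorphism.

G has two connected components, {b, e, f, g, h} and {a, c, d}; each is 2-regular, so G = C_5 ⊔ C_3. The components are non-isomorphic (different sizes), so Aut(G) = Aut(C_3) × Aut(C_5) = D_3 × D_5 of order 6·10 = 60.

D_3 × D_5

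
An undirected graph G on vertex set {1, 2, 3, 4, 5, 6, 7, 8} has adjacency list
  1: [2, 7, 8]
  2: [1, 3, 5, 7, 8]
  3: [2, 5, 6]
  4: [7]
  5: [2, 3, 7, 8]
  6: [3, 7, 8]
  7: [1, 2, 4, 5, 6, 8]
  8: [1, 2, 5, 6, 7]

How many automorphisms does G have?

The degree sequence is [3, 5, 3, 1, 4, 3, 6, 5]. Checking the degree-preserving permutations of the vertex set shows that none except the identity preserves every edge, so Aut(G) is trivial.

1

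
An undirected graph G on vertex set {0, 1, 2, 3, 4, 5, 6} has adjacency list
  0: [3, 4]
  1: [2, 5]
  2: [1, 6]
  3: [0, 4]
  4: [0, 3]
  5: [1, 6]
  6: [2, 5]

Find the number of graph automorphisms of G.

48

G has two connected components, {1, 2, 5, 6} and {0, 3, 4}; each is 2-regular, so G = C_4 ⊔ C_3. No automorphism exchanges components of different sizes, hence Aut(G) is the direct product D_4 × D_3, order 48.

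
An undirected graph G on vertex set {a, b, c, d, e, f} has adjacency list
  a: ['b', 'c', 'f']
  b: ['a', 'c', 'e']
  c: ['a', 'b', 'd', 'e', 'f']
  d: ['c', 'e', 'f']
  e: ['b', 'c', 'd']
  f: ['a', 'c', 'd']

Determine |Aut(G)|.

10

Vertex c is the unique vertex of degree 5; the remaining 5 vertices each have degree 3 and induce a cycle, so G is the wheel on 6 vertices with hub c. With the hub fixed, the remaining symmetry is that of the rim cycle C_5, giving the dihedral group D_5.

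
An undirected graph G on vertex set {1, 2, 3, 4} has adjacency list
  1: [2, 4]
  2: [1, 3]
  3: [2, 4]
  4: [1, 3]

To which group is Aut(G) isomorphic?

G is 2-regular and bipartite on 2^2 = 4 vertices with girth 4; it is the hypercube graph Q_2. Aut(Q_2) consists of the signed permutations of the 2 coordinate axes: 2! permutations times 2^2 sign flips, so |Aut| = 2^2·2! = 8.

the hyperoctahedral group B_2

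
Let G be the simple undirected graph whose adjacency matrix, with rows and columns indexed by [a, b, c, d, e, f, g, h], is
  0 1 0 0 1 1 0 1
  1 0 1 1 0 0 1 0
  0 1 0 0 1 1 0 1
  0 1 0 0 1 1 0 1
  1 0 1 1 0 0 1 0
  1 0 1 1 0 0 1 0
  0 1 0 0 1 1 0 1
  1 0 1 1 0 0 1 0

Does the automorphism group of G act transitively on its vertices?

G is 4-regular and bipartite with parts {a, c, d, g} and {b, e, f, h} (each part is independent and every cross-pair is an edge), so G = K_{4,4}. Each part can be permuted independently (S_4 × S_4) and the two equal-size parts can also be swapped, giving (S_4 × S_4) ⋊ Z_2 of order 2·(4!)² = 1152. This group acts transitively on the 8 vertices.

Yes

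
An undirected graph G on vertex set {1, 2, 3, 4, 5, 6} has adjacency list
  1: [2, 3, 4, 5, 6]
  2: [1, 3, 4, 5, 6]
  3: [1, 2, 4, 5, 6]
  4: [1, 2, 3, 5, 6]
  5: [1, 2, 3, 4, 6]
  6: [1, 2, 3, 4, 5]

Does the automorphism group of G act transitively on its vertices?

All 6 vertices are pairwise adjacent: G = K_6. Any permutation of the 6 vertices preserves K_6, so Aut(K_6) = S_6 of order 6! = 720. This group acts transitively on the 6 vertices.

Yes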